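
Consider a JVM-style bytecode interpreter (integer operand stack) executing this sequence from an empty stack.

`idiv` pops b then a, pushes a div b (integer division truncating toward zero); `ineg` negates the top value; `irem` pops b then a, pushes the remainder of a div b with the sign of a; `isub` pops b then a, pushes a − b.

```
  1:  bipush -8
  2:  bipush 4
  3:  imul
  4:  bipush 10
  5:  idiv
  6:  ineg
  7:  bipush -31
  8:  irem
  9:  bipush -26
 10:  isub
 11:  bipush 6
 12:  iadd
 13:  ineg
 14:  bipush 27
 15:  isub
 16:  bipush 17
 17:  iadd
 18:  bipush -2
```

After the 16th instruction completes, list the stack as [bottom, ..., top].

[-62, 17]

bipush -8   [-8]
bipush 4    [-8, 4]
imul        [-32]
bipush 10   [-32, 10]
idiv        [-3]
ineg        [3]
bipush -31  [3, -31]
irem        [3]
bipush -26  [3, -26]
isub        [29]
bipush 6    [29, 6]
iadd        [35]
ineg        [-35]
bipush 27   [-35, 27]
isub        [-62]
bipush 17   [-62, 17]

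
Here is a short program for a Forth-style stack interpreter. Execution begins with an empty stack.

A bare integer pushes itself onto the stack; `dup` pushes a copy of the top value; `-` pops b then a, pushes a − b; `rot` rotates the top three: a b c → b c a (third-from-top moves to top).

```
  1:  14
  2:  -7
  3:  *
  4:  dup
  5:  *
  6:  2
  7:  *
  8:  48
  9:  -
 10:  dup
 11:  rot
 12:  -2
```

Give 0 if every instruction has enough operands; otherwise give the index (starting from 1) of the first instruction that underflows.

11

14  → 14
-7  → 14 -7
*   → -98
dup → -98 -98
*   → 9604
2   → 9604 2
*   → 19208
48  → 19208 48
-   → 19160
dup → 19160 19160
rot  — needs 3 operands, stack has 2 → underflow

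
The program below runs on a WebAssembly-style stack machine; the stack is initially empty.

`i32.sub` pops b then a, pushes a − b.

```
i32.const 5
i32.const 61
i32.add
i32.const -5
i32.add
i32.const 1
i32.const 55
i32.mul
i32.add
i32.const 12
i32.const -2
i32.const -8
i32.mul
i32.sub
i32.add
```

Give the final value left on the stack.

112

i32.const 5  : 5
i32.const 61 : 5 61
i32.add      : 66
i32.const -5 : 66 -5
i32.add      : 61
i32.const 1  : 61 1
i32.const 55 : 61 1 55
i32.mul      : 61 55
i32.add      : 116
i32.const 12 : 116 12
i32.const -2 : 116 12 -2
i32.const -8 : 116 12 -2 -8
i32.mul      : 116 12 16
i32.sub      : 116 -4
i32.add      : 112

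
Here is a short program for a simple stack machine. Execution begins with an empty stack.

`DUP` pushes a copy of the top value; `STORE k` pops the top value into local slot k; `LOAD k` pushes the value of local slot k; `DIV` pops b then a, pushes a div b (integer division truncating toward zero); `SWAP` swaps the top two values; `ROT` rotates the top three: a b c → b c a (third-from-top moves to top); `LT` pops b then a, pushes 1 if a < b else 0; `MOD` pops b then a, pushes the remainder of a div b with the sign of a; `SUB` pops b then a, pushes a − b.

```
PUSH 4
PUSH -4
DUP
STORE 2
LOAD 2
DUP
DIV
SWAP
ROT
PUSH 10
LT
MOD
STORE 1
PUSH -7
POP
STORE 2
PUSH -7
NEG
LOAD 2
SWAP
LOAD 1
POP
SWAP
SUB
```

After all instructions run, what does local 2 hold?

PUSH 4   4
PUSH -4  4 -4
DUP      4 -4 -4
STORE 2  4 -4
LOAD 2   4 -4 -4
DUP      4 -4 -4 -4
DIV      4 -4 1
SWAP     4 1 -4
ROT      1 -4 4
PUSH 10  1 -4 4 10
LT       1 -4 1
MOD      1 0
STORE 1  1
PUSH -7  1 -7
POP      1
STORE 2  (empty)
PUSH -7  -7
NEG      7
LOAD 2   7 1
SWAP     1 7
LOAD 1   1 7 0
POP      1 7
SWAP     7 1
SUB      6

1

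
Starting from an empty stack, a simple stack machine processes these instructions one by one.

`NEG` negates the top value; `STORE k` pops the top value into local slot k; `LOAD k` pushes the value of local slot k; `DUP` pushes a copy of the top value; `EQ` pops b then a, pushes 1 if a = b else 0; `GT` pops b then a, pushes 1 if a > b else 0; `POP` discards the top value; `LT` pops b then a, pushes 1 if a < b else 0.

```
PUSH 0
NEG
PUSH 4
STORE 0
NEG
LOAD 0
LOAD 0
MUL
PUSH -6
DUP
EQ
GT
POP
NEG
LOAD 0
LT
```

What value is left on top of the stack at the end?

1

PUSH 0  -> [0]
NEG     -> [0]
PUSH 4  -> [0, 4]
STORE 0 -> [0]
NEG     -> [0]
LOAD 0  -> [0, 4]
LOAD 0  -> [0, 4, 4]
MUL     -> [0, 16]
PUSH -6 -> [0, 16, -6]
DUP     -> [0, 16, -6, -6]
EQ      -> [0, 16, 1]
GT      -> [0, 1]
POP     -> [0]
NEG     -> [0]
LOAD 0  -> [0, 4]
LT      -> [1]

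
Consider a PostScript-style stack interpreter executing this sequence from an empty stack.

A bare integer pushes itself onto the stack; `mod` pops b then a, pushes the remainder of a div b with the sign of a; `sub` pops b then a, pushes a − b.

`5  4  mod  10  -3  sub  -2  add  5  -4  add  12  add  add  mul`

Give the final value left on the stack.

5   → 5
4   → 5 4
mod → 1
10  → 1 10
-3  → 1 10 -3
sub → 1 13
-2  → 1 13 -2
add → 1 11
5   → 1 11 5
-4  → 1 11 5 -4
add → 1 11 1
12  → 1 11 1 12
add → 1 11 13
add → 1 24
mul → 24

24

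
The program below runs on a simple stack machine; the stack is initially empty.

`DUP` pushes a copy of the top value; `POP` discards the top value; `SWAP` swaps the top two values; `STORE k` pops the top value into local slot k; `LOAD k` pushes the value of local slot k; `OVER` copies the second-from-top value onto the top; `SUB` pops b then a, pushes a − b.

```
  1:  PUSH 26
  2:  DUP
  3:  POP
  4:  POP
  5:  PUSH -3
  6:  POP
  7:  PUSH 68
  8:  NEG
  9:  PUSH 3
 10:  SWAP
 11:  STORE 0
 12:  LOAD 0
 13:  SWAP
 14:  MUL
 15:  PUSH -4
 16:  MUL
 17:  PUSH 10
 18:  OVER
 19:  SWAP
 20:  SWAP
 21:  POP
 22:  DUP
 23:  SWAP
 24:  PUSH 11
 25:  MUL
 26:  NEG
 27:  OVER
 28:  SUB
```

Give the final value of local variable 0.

-68

PUSH 26 : [26]
DUP     : [26, 26]
POP     : [26]
POP     : []
PUSH -3 : [-3]
POP     : []
PUSH 68 : [68]
NEG     : [-68]
PUSH 3  : [-68, 3]
SWAP    : [3, -68]
STORE 0 : [3]
LOAD 0  : [3, -68]
SWAP    : [-68, 3]
MUL     : [-204]
PUSH -4 : [-204, -4]
MUL     : [816]
PUSH 10 : [816, 10]
OVER    : [816, 10, 816]
SWAP    : [816, 816, 10]
SWAP    : [816, 10, 816]
POP     : [816, 10]
DUP     : [816, 10, 10]
SWAP    : [816, 10, 10]
PUSH 11 : [816, 10, 10, 11]
MUL     : [816, 10, 110]
NEG     : [816, 10, -110]
OVER    : [816, 10, -110, 10]
SUB     : [816, 10, -120]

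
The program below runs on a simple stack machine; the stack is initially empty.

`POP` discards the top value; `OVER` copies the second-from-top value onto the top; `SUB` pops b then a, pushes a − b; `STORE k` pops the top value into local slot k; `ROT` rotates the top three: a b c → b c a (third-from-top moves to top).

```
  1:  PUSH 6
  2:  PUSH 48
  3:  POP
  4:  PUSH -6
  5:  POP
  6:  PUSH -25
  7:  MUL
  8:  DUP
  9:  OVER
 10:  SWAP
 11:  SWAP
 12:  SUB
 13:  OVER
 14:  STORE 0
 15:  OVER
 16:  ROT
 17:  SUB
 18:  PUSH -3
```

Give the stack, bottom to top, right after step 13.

PUSH 6    [6]
PUSH 48   [6, 48]
POP       [6]
PUSH -6   [6, -6]
POP       [6]
PUSH -25  [6, -25]
MUL       [-150]
DUP       [-150, -150]
OVER      [-150, -150, -150]
SWAP      [-150, -150, -150]
SWAP      [-150, -150, -150]
SUB       [-150, 0]
OVER      [-150, 0, -150]

[-150, 0, -150]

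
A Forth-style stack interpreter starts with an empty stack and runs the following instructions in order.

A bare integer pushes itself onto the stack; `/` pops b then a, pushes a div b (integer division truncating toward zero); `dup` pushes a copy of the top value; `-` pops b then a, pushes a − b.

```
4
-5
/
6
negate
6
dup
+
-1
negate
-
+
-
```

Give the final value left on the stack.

4      -> [4]
-5     -> [4, -5]
/      -> [0]
6      -> [0, 6]
negate -> [0, -6]
6      -> [0, -6, 6]
dup    -> [0, -6, 6, 6]
+      -> [0, -6, 12]
-1     -> [0, -6, 12, -1]
negate -> [0, -6, 12, 1]
-      -> [0, -6, 11]
+      -> [0, 5]
-      -> [-5]

-5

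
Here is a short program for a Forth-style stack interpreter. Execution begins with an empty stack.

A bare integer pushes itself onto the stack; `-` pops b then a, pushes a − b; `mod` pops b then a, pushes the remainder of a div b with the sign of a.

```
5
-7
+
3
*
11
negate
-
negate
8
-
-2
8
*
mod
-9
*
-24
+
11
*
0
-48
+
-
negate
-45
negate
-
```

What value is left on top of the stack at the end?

5       5
-7      5 -7
+       -2
3       -2 3
*       -6
11      -6 11
negate  -6 -11
-       5
negate  -5
8       -5 8
-       -13
-2      -13 -2
8       -13 -2 8
*       -13 -16
mod     -13
-9      -13 -9
*       117
-24     117 -24
+       93
11      93 11
*       1023
0       1023 0
-48     1023 0 -48
+       1023 -48
-       1071
negate  -1071
-45     -1071 -45
negate  -1071 45
-       -1116

-1116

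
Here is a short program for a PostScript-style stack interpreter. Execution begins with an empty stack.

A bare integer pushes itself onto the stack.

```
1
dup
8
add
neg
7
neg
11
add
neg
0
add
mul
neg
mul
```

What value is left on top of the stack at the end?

-36

1   : 1
dup : 1 1
8   : 1 1 8
add : 1 9
neg : 1 -9
7   : 1 -9 7
neg : 1 -9 -7
11  : 1 -9 -7 11
add : 1 -9 4
neg : 1 -9 -4
0   : 1 -9 -4 0
add : 1 -9 -4
mul : 1 36
neg : 1 -36
mul : -36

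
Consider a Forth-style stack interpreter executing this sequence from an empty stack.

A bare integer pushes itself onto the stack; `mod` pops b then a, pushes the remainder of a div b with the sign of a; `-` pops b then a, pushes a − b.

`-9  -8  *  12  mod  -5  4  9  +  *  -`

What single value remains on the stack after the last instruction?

-9  → -9
-8  → -9 -8
*   → 72
12  → 72 12
mod → 0
-5  → 0 -5
4   → 0 -5 4
9   → 0 -5 4 9
+   → 0 -5 13
*   → 0 -65
-   → 65

65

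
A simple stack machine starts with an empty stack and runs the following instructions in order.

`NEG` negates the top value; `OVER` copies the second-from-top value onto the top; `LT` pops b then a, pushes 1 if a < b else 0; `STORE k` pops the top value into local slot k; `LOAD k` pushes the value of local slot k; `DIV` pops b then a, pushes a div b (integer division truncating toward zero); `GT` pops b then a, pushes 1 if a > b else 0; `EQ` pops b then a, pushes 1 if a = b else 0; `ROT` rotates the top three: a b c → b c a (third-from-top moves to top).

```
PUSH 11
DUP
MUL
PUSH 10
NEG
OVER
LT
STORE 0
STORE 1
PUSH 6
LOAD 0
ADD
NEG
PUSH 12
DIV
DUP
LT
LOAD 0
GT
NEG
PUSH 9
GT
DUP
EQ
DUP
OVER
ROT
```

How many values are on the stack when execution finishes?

PUSH 11  11
DUP      11 11
MUL      121
PUSH 10  121 10
NEG      121 -10
OVER     121 -10 121
LT       121 1
STORE 0  121
STORE 1  (empty)
PUSH 6   6
LOAD 0   6 1
ADD      7
NEG      -7
PUSH 12  -7 12
DIV      0
DUP      0 0
LT       0
LOAD 0   0 1
GT       0
NEG      0
PUSH 9   0 9
GT       0
DUP      0 0
EQ       1
DUP      1 1
OVER     1 1 1
ROT      1 1 1

3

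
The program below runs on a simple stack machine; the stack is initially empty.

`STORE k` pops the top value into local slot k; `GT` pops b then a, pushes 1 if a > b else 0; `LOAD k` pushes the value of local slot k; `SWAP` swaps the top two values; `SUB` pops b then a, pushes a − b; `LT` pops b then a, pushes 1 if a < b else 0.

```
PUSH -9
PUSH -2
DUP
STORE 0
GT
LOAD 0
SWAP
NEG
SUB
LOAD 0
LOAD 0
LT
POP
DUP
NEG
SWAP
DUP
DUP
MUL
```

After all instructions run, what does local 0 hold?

-2

PUSH -9 → [-9]
PUSH -2 → [-9, -2]
DUP     → [-9, -2, -2]
STORE 0 → [-9, -2]
GT      → [0]
LOAD 0  → [0, -2]
SWAP    → [-2, 0]
NEG     → [-2, 0]
SUB     → [-2]
LOAD 0  → [-2, -2]
LOAD 0  → [-2, -2, -2]
LT      → [-2, 0]
POP     → [-2]
DUP     → [-2, -2]
NEG     → [-2, 2]
SWAP    → [2, -2]
DUP     → [2, -2, -2]
DUP     → [2, -2, -2, -2]
MUL     → [2, -2, 4]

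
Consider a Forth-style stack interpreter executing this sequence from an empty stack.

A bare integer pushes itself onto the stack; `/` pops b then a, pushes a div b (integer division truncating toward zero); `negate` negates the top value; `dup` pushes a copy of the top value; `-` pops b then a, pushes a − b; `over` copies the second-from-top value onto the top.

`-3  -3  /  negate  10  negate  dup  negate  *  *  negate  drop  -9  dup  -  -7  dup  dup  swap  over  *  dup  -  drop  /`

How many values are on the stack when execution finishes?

-3     -> [-3]
-3     -> [-3, -3]
/      -> [1]
negate -> [-1]
10     -> [-1, 10]
negate -> [-1, -10]
dup    -> [-1, -10, -10]
negate -> [-1, -10, 10]
*      -> [-1, -100]
*      -> [100]
negate -> [-100]
drop   -> []
-9     -> [-9]
dup    -> [-9, -9]
-      -> [0]
-7     -> [0, -7]
dup    -> [0, -7, -7]
dup    -> [0, -7, -7, -7]
swap   -> [0, -7, -7, -7]
over   -> [0, -7, -7, -7, -7]
*      -> [0, -7, -7, 49]
dup    -> [0, -7, -7, 49, 49]
-      -> [0, -7, -7, 0]
drop   -> [0, -7, -7]
/      -> [0, 1]

2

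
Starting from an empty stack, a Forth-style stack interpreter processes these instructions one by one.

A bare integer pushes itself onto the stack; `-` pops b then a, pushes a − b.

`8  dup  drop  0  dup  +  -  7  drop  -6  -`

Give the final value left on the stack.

14

8     [8]
dup   [8, 8]
drop  [8]
0     [8, 0]
dup   [8, 0, 0]
+     [8, 0]
-     [8]
7     [8, 7]
drop  [8]
-6    [8, -6]
-     [14]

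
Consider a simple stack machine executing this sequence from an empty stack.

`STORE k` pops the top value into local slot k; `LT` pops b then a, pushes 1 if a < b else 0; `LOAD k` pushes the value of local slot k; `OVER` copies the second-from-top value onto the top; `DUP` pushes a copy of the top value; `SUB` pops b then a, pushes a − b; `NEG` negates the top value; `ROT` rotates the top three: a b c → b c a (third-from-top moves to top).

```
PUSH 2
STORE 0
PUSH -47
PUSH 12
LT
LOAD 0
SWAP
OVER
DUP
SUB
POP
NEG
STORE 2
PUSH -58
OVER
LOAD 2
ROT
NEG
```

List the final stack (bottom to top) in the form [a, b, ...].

PUSH 2   → [2]
STORE 0  → []
PUSH -47 → [-47]
PUSH 12  → [-47, 12]
LT       → [1]
LOAD 0   → [1, 2]
SWAP     → [2, 1]
OVER     → [2, 1, 2]
DUP      → [2, 1, 2, 2]
SUB      → [2, 1, 0]
POP      → [2, 1]
NEG      → [2, -1]
STORE 2  → [2]
PUSH -58 → [2, -58]
OVER     → [2, -58, 2]
LOAD 2   → [2, -58, 2, -1]
ROT      → [2, 2, -1, -58]
NEG      → [2, 2, -1, 58]

[2, 2, -1, 58]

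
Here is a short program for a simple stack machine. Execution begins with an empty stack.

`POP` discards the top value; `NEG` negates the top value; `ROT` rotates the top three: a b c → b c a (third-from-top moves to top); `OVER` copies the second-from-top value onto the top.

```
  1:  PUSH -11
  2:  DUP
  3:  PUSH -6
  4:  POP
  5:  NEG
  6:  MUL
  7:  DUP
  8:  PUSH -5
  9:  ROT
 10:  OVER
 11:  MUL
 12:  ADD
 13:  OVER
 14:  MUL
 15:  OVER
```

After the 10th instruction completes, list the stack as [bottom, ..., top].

[-121, -5, -121, -5]

PUSH -11 : -11
DUP      : -11 -11
PUSH -6  : -11 -11 -6
POP      : -11 -11
NEG      : -11 11
MUL      : -121
DUP      : -121 -121
PUSH -5  : -121 -121 -5
ROT      : -121 -5 -121
OVER     : -121 -5 -121 -5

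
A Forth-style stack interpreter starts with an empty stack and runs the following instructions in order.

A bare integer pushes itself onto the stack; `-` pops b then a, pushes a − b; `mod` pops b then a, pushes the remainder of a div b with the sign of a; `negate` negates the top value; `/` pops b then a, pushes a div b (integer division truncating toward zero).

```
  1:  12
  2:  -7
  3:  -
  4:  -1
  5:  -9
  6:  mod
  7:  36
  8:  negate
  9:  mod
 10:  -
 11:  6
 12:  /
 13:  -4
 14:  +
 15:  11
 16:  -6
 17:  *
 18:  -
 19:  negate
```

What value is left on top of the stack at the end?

-65

12      [12]
-7      [12, -7]
-       [19]
-1      [19, -1]
-9      [19, -1, -9]
mod     [19, -1]
36      [19, -1, 36]
negate  [19, -1, -36]
mod     [19, -1]
-       [20]
6       [20, 6]
/       [3]
-4      [3, -4]
+       [-1]
11      [-1, 11]
-6      [-1, 11, -6]
*       [-1, -66]
-       [65]
negate  [-65]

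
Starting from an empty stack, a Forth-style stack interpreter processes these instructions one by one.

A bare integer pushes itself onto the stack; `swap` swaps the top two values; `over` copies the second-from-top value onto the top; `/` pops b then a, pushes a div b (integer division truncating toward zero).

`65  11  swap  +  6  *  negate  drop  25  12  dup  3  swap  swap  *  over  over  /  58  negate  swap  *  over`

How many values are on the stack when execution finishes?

65     -> [65]
11     -> [65, 11]
swap   -> [11, 65]
+      -> [76]
6      -> [76, 6]
*      -> [456]
negate -> [-456]
drop   -> []
25     -> [25]
12     -> [25, 12]
dup    -> [25, 12, 12]
3      -> [25, 12, 12, 3]
swap   -> [25, 12, 3, 12]
swap   -> [25, 12, 12, 3]
*      -> [25, 12, 36]
over   -> [25, 12, 36, 12]
over   -> [25, 12, 36, 12, 36]
/      -> [25, 12, 36, 0]
58     -> [25, 12, 36, 0, 58]
negate -> [25, 12, 36, 0, -58]
swap   -> [25, 12, 36, -58, 0]
*      -> [25, 12, 36, 0]
over   -> [25, 12, 36, 0, 36]

5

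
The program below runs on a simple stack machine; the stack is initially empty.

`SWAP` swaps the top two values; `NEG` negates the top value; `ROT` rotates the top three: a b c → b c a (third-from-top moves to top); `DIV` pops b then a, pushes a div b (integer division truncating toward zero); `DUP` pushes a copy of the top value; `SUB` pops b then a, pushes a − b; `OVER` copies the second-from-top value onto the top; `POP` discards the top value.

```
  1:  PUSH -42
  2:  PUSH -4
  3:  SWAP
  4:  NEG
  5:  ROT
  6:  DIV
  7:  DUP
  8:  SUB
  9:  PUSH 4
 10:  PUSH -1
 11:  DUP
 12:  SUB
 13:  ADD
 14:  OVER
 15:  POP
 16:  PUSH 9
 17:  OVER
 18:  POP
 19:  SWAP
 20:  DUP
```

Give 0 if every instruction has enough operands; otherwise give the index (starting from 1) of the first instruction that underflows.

5

PUSH -42  [-42]
PUSH -4   [-42, -4]
SWAP      [-4, -42]
NEG       [-4, 42]
ROT  — needs 3 operands, stack has 2 → underflow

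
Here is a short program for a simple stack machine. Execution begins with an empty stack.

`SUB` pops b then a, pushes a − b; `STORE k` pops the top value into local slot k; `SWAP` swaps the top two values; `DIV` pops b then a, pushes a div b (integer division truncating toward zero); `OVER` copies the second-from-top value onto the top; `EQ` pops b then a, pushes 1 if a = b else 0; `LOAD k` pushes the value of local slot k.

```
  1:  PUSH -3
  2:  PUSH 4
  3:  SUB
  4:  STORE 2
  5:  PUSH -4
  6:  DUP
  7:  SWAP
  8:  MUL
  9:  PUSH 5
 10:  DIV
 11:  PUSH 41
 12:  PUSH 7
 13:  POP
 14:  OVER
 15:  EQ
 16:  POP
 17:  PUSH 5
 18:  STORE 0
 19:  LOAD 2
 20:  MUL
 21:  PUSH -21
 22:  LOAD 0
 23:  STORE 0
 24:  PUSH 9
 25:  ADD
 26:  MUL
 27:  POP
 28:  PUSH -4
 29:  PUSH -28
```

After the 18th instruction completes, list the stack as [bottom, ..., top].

[3]

PUSH -3 : [-3]
PUSH 4  : [-3, 4]
SUB     : [-7]
STORE 2 : []
PUSH -4 : [-4]
DUP     : [-4, -4]
SWAP    : [-4, -4]
MUL     : [16]
PUSH 5  : [16, 5]
DIV     : [3]
PUSH 41 : [3, 41]
PUSH 7  : [3, 41, 7]
POP     : [3, 41]
OVER    : [3, 41, 3]
EQ      : [3, 0]
POP     : [3]
PUSH 5  : [3, 5]
STORE 0 : [3]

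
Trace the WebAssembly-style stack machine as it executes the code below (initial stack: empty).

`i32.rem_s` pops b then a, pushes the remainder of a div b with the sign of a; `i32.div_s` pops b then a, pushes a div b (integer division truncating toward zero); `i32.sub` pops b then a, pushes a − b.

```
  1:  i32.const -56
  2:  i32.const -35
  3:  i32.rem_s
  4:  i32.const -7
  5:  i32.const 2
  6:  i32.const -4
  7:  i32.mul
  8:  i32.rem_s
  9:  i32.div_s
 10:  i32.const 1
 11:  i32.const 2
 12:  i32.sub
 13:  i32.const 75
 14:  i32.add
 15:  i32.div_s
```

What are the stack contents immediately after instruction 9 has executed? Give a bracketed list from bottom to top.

[3]

i32.const -56  [-56]
i32.const -35  [-56, -35]
i32.rem_s      [-21]
i32.const -7   [-21, -7]
i32.const 2    [-21, -7, 2]
i32.const -4   [-21, -7, 2, -4]
i32.mul        [-21, -7, -8]
i32.rem_s      [-21, -7]
i32.div_s      [3]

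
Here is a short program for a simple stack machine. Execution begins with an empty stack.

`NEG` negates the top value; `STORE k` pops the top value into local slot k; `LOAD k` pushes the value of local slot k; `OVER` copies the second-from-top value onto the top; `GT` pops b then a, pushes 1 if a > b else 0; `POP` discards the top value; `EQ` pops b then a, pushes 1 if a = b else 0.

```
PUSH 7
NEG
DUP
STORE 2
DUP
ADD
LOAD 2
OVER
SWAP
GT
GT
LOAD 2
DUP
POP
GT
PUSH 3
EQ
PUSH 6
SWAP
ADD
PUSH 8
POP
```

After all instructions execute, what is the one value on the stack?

6

PUSH 7  : [7]
NEG     : [-7]
DUP     : [-7, -7]
STORE 2 : [-7]
DUP     : [-7, -7]
ADD     : [-14]
LOAD 2  : [-14, -7]
OVER    : [-14, -7, -14]
SWAP    : [-14, -14, -7]
GT      : [-14, 0]
GT      : [0]
LOAD 2  : [0, -7]
DUP     : [0, -7, -7]
POP     : [0, -7]
GT      : [1]
PUSH 3  : [1, 3]
EQ      : [0]
PUSH 6  : [0, 6]
SWAP    : [6, 0]
ADD     : [6]
PUSH 8  : [6, 8]
POP     : [6]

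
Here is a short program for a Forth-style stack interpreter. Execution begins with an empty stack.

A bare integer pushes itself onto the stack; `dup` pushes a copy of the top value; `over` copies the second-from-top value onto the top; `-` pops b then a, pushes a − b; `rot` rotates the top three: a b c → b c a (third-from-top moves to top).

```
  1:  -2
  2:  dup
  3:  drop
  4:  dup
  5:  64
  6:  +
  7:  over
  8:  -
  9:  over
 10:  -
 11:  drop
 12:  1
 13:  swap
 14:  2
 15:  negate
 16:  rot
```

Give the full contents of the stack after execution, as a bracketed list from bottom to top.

[-2, -2, 1]

-2     -> -2
dup    -> -2 -2
drop   -> -2
dup    -> -2 -2
64     -> -2 -2 64
+      -> -2 62
over   -> -2 62 -2
-      -> -2 64
over   -> -2 64 -2
-      -> -2 66
drop   -> -2
1      -> -2 1
swap   -> 1 -2
2      -> 1 -2 2
negate -> 1 -2 -2
rot    -> -2 -2 1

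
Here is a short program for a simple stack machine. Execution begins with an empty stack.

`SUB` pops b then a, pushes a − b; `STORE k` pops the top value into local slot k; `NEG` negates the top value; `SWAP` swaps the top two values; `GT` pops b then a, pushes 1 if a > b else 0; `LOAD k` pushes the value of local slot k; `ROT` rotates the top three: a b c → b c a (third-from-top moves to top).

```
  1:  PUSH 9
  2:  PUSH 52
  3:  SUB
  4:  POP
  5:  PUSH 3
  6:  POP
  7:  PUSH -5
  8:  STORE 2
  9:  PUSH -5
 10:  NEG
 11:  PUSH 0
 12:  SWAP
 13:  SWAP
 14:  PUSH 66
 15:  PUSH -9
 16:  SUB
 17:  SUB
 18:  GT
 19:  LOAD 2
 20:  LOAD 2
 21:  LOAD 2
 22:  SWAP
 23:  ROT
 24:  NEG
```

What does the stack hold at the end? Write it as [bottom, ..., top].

PUSH 9  -> [9]
PUSH 52 -> [9, 52]
SUB     -> [-43]
POP     -> []
PUSH 3  -> [3]
POP     -> []
PUSH -5 -> [-5]
STORE 2 -> []
PUSH -5 -> [-5]
NEG     -> [5]
PUSH 0  -> [5, 0]
SWAP    -> [0, 5]
SWAP    -> [5, 0]
PUSH 66 -> [5, 0, 66]
PUSH -9 -> [5, 0, 66, -9]
SUB     -> [5, 0, 75]
SUB     -> [5, -75]
GT      -> [1]
LOAD 2  -> [1, -5]
LOAD 2  -> [1, -5, -5]
LOAD 2  -> [1, -5, -5, -5]
SWAP    -> [1, -5, -5, -5]
ROT     -> [1, -5, -5, -5]
NEG     -> [1, -5, -5, 5]

[1, -5, -5, 5]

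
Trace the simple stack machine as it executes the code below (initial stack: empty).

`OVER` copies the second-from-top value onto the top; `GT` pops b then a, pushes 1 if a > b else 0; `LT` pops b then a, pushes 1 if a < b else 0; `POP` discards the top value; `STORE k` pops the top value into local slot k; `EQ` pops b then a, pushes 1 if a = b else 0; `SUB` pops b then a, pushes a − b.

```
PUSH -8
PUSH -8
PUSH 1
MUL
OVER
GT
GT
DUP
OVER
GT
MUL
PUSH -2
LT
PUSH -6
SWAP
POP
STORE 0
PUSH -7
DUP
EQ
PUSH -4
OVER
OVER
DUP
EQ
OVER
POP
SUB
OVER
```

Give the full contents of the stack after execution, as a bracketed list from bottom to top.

[1, -4, 0, -4]

PUSH -8 : -8
PUSH -8 : -8 -8
PUSH 1  : -8 -8 1
MUL     : -8 -8
OVER    : -8 -8 -8
GT      : -8 0
GT      : 0
DUP     : 0 0
OVER    : 0 0 0
GT      : 0 0
MUL     : 0
PUSH -2 : 0 -2
LT      : 0
PUSH -6 : 0 -6
SWAP    : -6 0
POP     : -6
STORE 0 : (empty)
PUSH -7 : -7
DUP     : -7 -7
EQ      : 1
PUSH -4 : 1 -4
OVER    : 1 -4 1
OVER    : 1 -4 1 -4
DUP     : 1 -4 1 -4 -4
EQ      : 1 -4 1 1
OVER    : 1 -4 1 1 1
POP     : 1 -4 1 1
SUB     : 1 -4 0
OVER    : 1 -4 0 -4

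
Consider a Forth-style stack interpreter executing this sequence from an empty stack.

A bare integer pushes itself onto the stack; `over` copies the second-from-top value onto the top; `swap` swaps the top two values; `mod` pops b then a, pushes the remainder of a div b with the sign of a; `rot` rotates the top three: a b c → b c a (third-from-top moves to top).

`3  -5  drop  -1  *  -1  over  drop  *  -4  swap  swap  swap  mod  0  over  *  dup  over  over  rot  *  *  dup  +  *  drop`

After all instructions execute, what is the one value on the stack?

3     3
-5    3 -5
drop  3
-1    3 -1
*     -3
-1    -3 -1
over  -3 -1 -3
drop  -3 -1
*     3
-4    3 -4
swap  -4 3
swap  3 -4
swap  -4 3
mod   -1
0     -1 0
over  -1 0 -1
*     -1 0
dup   -1 0 0
over  -1 0 0 0
over  -1 0 0 0 0
rot   -1 0 0 0 0
*     -1 0 0 0
*     -1 0 0
dup   -1 0 0 0
+     -1 0 0
*     -1 0
drop  -1

-1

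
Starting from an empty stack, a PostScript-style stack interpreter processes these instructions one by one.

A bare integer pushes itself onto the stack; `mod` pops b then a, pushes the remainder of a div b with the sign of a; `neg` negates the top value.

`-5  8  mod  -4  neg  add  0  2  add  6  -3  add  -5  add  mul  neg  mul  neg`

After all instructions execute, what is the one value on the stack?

4

-5  : -5
8   : -5 8
mod : -5
-4  : -5 -4
neg : -5 4
add : -1
0   : -1 0
2   : -1 0 2
add : -1 2
6   : -1 2 6
-3  : -1 2 6 -3
add : -1 2 3
-5  : -1 2 3 -5
add : -1 2 -2
mul : -1 -4
neg : -1 4
mul : -4
neg : 4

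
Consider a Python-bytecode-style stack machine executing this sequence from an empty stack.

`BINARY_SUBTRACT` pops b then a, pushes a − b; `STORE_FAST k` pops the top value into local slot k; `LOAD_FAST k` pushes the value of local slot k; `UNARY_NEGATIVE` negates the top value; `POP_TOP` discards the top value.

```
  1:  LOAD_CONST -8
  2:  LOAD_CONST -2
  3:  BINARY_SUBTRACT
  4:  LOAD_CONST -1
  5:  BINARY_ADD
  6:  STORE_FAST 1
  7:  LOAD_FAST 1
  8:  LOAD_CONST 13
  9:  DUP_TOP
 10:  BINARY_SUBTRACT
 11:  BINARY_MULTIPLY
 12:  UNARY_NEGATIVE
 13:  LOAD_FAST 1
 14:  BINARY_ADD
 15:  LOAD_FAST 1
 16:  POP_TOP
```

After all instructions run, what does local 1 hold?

LOAD_CONST -8    [-8]
LOAD_CONST -2    [-8, -2]
BINARY_SUBTRACT  [-6]
LOAD_CONST -1    [-6, -1]
BINARY_ADD       [-7]
STORE_FAST 1     []
LOAD_FAST 1      [-7]
LOAD_CONST 13    [-7, 13]
DUP_TOP          [-7, 13, 13]
BINARY_SUBTRACT  [-7, 0]
BINARY_MULTIPLY  [0]
UNARY_NEGATIVE   [0]
LOAD_FAST 1      [0, -7]
BINARY_ADD       [-7]
LOAD_FAST 1      [-7, -7]
POP_TOP          [-7]

-7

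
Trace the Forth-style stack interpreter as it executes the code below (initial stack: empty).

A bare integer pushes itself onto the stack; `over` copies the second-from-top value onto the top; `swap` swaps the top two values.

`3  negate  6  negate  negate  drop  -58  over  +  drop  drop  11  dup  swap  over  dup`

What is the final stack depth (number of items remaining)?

3       3
negate  -3
6       -3 6
negate  -3 -6
negate  -3 6
drop    -3
-58     -3 -58
over    -3 -58 -3
+       -3 -61
drop    -3
drop    (empty)
11      11
dup     11 11
swap    11 11
over    11 11 11
dup     11 11 11 11

4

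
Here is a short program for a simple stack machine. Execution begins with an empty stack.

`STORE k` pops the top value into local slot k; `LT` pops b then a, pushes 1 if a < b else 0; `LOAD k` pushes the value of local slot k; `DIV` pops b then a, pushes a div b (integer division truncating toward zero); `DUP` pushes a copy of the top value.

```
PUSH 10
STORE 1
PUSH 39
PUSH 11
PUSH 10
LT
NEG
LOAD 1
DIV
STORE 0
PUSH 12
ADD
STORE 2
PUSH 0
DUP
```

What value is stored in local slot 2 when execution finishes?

PUSH 10  10
STORE 1  (empty)
PUSH 39  39
PUSH 11  39 11
PUSH 10  39 11 10
LT       39 0
NEG      39 0
LOAD 1   39 0 10
DIV      39 0
STORE 0  39
PUSH 12  39 12
ADD      51
STORE 2  (empty)
PUSH 0   0
DUP      0 0

51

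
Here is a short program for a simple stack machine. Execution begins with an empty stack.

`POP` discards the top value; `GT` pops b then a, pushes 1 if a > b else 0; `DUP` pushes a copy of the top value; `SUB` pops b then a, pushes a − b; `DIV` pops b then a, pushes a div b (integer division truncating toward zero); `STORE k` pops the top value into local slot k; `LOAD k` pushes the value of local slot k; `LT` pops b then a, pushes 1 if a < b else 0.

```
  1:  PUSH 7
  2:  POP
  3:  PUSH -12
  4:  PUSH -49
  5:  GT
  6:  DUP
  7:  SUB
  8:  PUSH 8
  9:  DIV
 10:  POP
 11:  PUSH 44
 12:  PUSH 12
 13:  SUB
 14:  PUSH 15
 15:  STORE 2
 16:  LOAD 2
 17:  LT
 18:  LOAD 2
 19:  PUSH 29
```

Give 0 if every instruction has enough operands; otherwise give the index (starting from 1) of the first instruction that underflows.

0

PUSH 7    [7]
POP       []
PUSH -12  [-12]
PUSH -49  [-12, -49]
GT        [1]
DUP       [1, 1]
SUB       [0]
PUSH 8    [0, 8]
DIV       [0]
POP       []
PUSH 44   [44]
PUSH 12   [44, 12]
SUB       [32]
PUSH 15   [32, 15]
STORE 2   [32]
LOAD 2    [32, 15]
LT        [0]
LOAD 2    [0, 15]
PUSH 29   [0, 15, 29]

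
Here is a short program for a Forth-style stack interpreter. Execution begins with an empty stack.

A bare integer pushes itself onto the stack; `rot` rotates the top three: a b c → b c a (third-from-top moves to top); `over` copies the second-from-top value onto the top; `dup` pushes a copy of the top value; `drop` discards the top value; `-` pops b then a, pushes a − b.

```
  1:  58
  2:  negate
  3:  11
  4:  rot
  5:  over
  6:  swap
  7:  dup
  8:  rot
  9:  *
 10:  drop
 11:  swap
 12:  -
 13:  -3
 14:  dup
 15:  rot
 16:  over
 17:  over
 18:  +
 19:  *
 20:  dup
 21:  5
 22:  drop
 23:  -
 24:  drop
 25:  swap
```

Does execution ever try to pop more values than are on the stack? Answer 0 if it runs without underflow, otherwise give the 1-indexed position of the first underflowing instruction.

4

58      58
negate  -58
11      -58 11
rot  — needs 3 operands, stack has 2 → underflow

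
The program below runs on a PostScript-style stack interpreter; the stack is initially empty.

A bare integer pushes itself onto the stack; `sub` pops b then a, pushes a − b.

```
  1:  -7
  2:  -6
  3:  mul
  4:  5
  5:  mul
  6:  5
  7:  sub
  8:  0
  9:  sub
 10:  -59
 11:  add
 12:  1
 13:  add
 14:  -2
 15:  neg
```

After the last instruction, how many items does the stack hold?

2

-7  → [-7]
-6  → [-7, -6]
mul → [42]
5   → [42, 5]
mul → [210]
5   → [210, 5]
sub → [205]
0   → [205, 0]
sub → [205]
-59 → [205, -59]
add → [146]
1   → [146, 1]
add → [147]
-2  → [147, -2]
neg → [147, 2]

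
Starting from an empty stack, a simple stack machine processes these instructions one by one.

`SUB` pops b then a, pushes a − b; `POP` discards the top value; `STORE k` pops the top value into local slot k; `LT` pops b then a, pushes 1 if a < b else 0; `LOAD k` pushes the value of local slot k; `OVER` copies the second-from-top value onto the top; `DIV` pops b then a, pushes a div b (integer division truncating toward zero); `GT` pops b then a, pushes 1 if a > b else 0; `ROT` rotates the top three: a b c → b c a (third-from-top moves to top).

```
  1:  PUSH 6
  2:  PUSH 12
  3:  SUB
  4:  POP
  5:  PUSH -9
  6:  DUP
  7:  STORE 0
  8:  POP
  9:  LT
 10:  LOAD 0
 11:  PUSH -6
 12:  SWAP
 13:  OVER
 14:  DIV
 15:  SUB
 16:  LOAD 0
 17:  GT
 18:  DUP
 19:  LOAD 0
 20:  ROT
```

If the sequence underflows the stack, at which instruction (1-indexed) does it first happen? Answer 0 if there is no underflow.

9

PUSH 6  : [6]
PUSH 12 : [6, 12]
SUB     : [-6]
POP     : []
PUSH -9 : [-9]
DUP     : [-9, -9]
STORE 0 : [-9]
POP     : []
LT  — needs 2 operands, stack has 0 → underflow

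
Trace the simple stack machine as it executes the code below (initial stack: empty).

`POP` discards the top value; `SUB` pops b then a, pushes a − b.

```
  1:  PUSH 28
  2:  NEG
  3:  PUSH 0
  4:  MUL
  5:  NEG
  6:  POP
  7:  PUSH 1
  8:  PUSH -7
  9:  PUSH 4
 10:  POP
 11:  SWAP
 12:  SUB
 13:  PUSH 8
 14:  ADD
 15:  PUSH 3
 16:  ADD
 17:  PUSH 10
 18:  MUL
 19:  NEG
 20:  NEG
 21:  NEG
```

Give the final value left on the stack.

-30

PUSH 28  [28]
NEG      [-28]
PUSH 0   [-28, 0]
MUL      [0]
NEG      [0]
POP      []
PUSH 1   [1]
PUSH -7  [1, -7]
PUSH 4   [1, -7, 4]
POP      [1, -7]
SWAP     [-7, 1]
SUB      [-8]
PUSH 8   [-8, 8]
ADD      [0]
PUSH 3   [0, 3]
ADD      [3]
PUSH 10  [3, 10]
MUL      [30]
NEG      [-30]
NEG      [30]
NEG      [-30]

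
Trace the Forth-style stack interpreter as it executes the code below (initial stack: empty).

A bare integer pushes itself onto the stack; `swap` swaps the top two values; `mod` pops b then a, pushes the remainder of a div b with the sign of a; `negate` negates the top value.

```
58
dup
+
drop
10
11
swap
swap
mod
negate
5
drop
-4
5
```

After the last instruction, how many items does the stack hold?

58      [58]
dup     [58, 58]
+       [116]
drop    []
10      [10]
11      [10, 11]
swap    [11, 10]
swap    [10, 11]
mod     [10]
negate  [-10]
5       [-10, 5]
drop    [-10]
-4      [-10, -4]
5       [-10, -4, 5]

3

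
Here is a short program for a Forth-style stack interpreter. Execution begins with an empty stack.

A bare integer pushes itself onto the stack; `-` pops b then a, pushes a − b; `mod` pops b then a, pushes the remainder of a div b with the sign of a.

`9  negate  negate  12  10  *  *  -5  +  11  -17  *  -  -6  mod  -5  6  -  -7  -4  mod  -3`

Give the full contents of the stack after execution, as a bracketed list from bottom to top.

9      → 9
negate → -9
negate → 9
12     → 9 12
10     → 9 12 10
*      → 9 120
*      → 1080
-5     → 1080 -5
+      → 1075
11     → 1075 11
-17    → 1075 11 -17
*      → 1075 -187
-      → 1262
-6     → 1262 -6
mod    → 2
-5     → 2 -5
6      → 2 -5 6
-      → 2 -11
-7     → 2 -11 -7
-4     → 2 -11 -7 -4
mod    → 2 -11 -3
-3     → 2 -11 -3 -3

[2, -11, -3, -3]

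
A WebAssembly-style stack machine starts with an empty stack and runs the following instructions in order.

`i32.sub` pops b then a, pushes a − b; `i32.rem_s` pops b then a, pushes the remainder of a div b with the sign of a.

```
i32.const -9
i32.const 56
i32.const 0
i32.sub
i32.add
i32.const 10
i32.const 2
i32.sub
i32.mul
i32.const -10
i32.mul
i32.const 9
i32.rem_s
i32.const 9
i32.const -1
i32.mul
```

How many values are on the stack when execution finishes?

2

i32.const -9  : [-9]
i32.const 56  : [-9, 56]
i32.const 0   : [-9, 56, 0]
i32.sub       : [-9, 56]
i32.add       : [47]
i32.const 10  : [47, 10]
i32.const 2   : [47, 10, 2]
i32.sub       : [47, 8]
i32.mul       : [376]
i32.const -10 : [376, -10]
i32.mul       : [-3760]
i32.const 9   : [-3760, 9]
i32.rem_s     : [-7]
i32.const 9   : [-7, 9]
i32.const -1  : [-7, 9, -1]
i32.mul       : [-7, -9]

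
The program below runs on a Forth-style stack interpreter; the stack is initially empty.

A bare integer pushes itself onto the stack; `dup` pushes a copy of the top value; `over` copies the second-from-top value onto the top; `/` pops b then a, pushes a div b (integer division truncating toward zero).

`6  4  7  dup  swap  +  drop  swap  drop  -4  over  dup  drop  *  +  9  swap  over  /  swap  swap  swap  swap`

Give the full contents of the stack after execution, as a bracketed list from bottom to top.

6    : [6]
4    : [6, 4]
7    : [6, 4, 7]
dup  : [6, 4, 7, 7]
swap : [6, 4, 7, 7]
+    : [6, 4, 14]
drop : [6, 4]
swap : [4, 6]
drop : [4]
-4   : [4, -4]
over : [4, -4, 4]
dup  : [4, -4, 4, 4]
drop : [4, -4, 4]
*    : [4, -16]
+    : [-12]
9    : [-12, 9]
swap : [9, -12]
over : [9, -12, 9]
/    : [9, -1]
swap : [-1, 9]
swap : [9, -1]
swap : [-1, 9]
swap : [9, -1]

[9, -1]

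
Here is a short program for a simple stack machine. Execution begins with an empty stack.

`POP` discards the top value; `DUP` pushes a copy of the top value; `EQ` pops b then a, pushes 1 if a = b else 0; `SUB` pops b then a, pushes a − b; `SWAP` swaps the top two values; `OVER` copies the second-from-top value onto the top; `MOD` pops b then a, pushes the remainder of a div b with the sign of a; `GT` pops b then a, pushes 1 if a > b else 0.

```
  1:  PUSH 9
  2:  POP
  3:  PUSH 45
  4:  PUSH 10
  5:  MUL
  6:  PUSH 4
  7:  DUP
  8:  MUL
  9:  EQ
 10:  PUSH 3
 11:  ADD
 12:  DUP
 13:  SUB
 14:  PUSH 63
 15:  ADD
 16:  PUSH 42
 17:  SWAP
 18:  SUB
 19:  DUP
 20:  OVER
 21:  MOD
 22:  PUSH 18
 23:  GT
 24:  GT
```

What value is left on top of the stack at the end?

0

PUSH 9  : 9
POP     : (empty)
PUSH 45 : 45
PUSH 10 : 45 10
MUL     : 450
PUSH 4  : 450 4
DUP     : 450 4 4
MUL     : 450 16
EQ      : 0
PUSH 3  : 0 3
ADD     : 3
DUP     : 3 3
SUB     : 0
PUSH 63 : 0 63
ADD     : 63
PUSH 42 : 63 42
SWAP    : 42 63
SUB     : -21
DUP     : -21 -21
OVER    : -21 -21 -21
MOD     : -21 0
PUSH 18 : -21 0 18
GT      : -21 0
GT      : 0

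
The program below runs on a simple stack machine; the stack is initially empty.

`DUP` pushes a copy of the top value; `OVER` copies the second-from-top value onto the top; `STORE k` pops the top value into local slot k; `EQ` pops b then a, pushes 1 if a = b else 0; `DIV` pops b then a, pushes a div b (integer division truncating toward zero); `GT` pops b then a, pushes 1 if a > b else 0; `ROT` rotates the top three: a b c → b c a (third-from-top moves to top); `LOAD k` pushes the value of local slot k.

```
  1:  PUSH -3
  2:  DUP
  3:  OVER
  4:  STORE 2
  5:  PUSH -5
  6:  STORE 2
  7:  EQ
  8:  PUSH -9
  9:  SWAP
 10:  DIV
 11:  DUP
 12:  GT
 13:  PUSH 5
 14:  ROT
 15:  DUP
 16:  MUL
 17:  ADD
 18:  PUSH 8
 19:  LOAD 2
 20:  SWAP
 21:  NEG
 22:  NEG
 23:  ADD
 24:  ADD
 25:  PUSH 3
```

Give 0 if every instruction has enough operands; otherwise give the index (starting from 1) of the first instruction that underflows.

14

PUSH -3  -3
DUP      -3 -3
OVER     -3 -3 -3
STORE 2  -3 -3
PUSH -5  -3 -3 -5
STORE 2  -3 -3
EQ       1
PUSH -9  1 -9
SWAP     -9 1
DIV      -9
DUP      -9 -9
GT       0
PUSH 5   0 5
ROT  — needs 3 operands, stack has 2 → underflow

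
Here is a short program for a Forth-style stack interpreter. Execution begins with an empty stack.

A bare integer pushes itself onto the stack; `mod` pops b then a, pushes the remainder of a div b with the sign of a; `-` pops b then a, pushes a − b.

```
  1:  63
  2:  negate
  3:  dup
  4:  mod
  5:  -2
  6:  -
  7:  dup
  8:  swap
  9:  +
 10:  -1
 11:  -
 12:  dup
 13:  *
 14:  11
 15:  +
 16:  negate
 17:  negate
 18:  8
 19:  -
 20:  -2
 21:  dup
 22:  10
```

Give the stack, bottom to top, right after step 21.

63     -> 63
negate -> -63
dup    -> -63 -63
mod    -> 0
-2     -> 0 -2
-      -> 2
dup    -> 2 2
swap   -> 2 2
+      -> 4
-1     -> 4 -1
-      -> 5
dup    -> 5 5
*      -> 25
11     -> 25 11
+      -> 36
negate -> -36
negate -> 36
8      -> 36 8
-      -> 28
-2     -> 28 -2
dup    -> 28 -2 -2

[28, -2, -2]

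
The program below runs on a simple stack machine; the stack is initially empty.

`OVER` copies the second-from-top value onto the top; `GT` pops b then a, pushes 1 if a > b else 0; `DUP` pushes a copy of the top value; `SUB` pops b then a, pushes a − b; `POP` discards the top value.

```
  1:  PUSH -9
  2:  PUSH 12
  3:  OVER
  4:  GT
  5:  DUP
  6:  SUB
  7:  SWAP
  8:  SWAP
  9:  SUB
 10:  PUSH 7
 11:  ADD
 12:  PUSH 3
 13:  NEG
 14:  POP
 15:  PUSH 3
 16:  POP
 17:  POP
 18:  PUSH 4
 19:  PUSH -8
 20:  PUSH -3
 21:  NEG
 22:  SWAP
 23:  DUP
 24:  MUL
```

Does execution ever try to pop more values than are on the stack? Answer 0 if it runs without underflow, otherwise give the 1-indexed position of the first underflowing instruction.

PUSH -9 -> -9
PUSH 12 -> -9 12
OVER    -> -9 12 -9
GT      -> -9 1
DUP     -> -9 1 1
SUB     -> -9 0
SWAP    -> 0 -9
SWAP    -> -9 0
SUB     -> -9
PUSH 7  -> -9 7
ADD     -> -2
PUSH 3  -> -2 3
NEG     -> -2 -3
POP     -> -2
PUSH 3  -> -2 3
POP     -> -2
POP     -> (empty)
PUSH 4  -> 4
PUSH -8 -> 4 -8
PUSH -3 -> 4 -8 -3
NEG     -> 4 -8 3
SWAP    -> 4 3 -8
DUP     -> 4 3 -8 -8
MUL     -> 4 3 64

0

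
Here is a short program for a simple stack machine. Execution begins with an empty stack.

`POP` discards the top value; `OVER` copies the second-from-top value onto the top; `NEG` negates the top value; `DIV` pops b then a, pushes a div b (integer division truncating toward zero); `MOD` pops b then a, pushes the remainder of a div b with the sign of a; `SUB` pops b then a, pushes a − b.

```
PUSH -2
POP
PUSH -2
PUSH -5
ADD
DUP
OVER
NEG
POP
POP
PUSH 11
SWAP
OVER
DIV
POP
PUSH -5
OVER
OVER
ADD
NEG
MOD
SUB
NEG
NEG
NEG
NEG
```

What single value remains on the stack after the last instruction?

PUSH -2 → -2
POP     → (empty)
PUSH -2 → -2
PUSH -5 → -2 -5
ADD     → -7
DUP     → -7 -7
OVER    → -7 -7 -7
NEG     → -7 -7 7
POP     → -7 -7
POP     → -7
PUSH 11 → -7 11
SWAP    → 11 -7
OVER    → 11 -7 11
DIV     → 11 0
POP     → 11
PUSH -5 → 11 -5
OVER    → 11 -5 11
OVER    → 11 -5 11 -5
ADD     → 11 -5 6
NEG     → 11 -5 -6
MOD     → 11 -5
SUB     → 16
NEG     → -16
NEG     → 16
NEG     → -16
NEG     → 16

16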